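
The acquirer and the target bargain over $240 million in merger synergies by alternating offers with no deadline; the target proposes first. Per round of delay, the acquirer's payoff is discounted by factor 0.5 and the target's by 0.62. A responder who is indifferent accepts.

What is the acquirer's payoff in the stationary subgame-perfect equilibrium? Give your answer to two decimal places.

When the target proposes, the acquirer accepts any offer worth at least 0.5 times what the acquirer would get by proposing next round; and vice versa.
This gives x = 240 − 0.5y and y = 240 − 0.62x, where x and y are each side's share when it proposes.
Hence (1 − 0.5·0.62)x = 240(1 − 0.5), i.e. 0.69·x = 120.
x ≈ 173.9130; the acquirer's share is 240 − x ≈ 66.0870.

66.09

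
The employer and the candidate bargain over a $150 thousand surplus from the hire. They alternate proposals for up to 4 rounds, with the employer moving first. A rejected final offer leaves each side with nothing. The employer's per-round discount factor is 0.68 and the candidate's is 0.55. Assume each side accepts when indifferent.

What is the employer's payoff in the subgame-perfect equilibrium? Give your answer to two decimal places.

92.75

Round 4 (the candidate proposes): the employer will accept anything ≥ 0, so the candidate offers 0 and keeps 150.
Round 3 (the employer proposes): the candidate can get 150 next round, worth 0.55 × 150 = 82.5 now; the employer offers that and keeps 67.5.
Round 2 (the candidate proposes): the employer can get 67.5 next round, worth 0.68 × 67.5 = 45.9 now, so the candidate offers 45.9, keeping 104.1.
Round 1 (the employer proposes): the candidate can get 104.1 next round, worth 0.55 × 104.1 = 57.255 now, so the employer offers 57.255, keeping 92.745.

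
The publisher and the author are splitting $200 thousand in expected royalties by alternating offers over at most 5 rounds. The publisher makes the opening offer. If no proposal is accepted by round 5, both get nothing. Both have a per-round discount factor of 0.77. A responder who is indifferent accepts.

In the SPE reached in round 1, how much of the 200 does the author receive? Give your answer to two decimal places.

Round 5 (the publisher proposes): rejection yields 0 for the author; the publisher offers 0 and keeps 200.
Round 4 (the author proposes): the publisher can get 200 next round, worth 0.77 × 200 = 154 now, so the author offers 154, keeping 46.
Round 3 (the publisher proposes): the author can get 46 next round, worth 0.77 × 46 = 35.42 now. The publisher offers 35.42 and keeps 200 − 35.42 = 164.58.
Round 2 (the author proposes): the publisher can get 164.58 next round, worth 0.77 × 164.58 = 126.7266 now; the author offers that and keeps 73.2734.
Round 1 (the publisher proposes): the author can get 73.2734 next round, worth 0.77 × 73.2734 = 56.420518 now, so the publisher offers 56.420518, keeping 143.579482.

56.42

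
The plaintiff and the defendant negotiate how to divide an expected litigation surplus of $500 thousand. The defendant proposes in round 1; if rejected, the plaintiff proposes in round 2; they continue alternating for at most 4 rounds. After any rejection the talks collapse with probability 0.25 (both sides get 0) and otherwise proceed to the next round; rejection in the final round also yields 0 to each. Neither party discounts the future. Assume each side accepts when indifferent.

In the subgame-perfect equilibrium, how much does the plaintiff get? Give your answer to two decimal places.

304.69

By backward induction:
Round 4 (the plaintiff proposes): rejection yields 0 for the defendant; the plaintiff offers 0 and keeps 500.
Round 3 (the defendant proposes): rejecting gives the plaintiff an expected 0.75 × 500 = 375; the defendant offers that and keeps 125.
Round 2 (the plaintiff proposes): rejecting gives the defendant an expected 0.75 × 125 = 93.75. The plaintiff offers 93.75 and keeps 500 − 93.75 = 406.25.
Round 1 (the defendant proposes): rejecting gives the plaintiff an expected 0.75 × 406.25 = 304.6875. The defendant offers 304.6875 and keeps 500 − 304.6875 = 195.3125.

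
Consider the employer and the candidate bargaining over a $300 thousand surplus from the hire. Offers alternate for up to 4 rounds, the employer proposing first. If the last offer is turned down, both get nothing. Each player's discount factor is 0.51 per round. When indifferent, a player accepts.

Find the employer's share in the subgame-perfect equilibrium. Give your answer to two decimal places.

185.23

By backward induction:
Round 4 (the candidate proposes): the employer will accept anything ≥ 0, so the candidate offers 0 and keeps 300.
Round 3 (the employer proposes): the candidate can get 300 next round, worth 0.51 × 300 = 153 now. The employer offers 153 and keeps 300 − 153 = 147.
Round 2 (the candidate proposes): the employer can get 147 next round, worth 0.51 × 147 = 74.97 now; the candidate offers that and keeps 225.03.
Round 1 (the employer proposes): the candidate can get 225.03 next round, worth 0.51 × 225.03 = 114.7653 now, so the employer offers 114.7653, keeping 185.2347.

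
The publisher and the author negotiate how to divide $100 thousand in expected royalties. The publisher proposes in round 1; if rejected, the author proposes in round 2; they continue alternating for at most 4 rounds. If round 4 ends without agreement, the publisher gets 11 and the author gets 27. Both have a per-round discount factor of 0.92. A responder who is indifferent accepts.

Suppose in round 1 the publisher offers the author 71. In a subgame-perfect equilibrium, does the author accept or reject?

Reject

Round 4 (the author proposes): the publisher gets 11 if talks fail, so the author offers 11 and keeps 89.
Round 3 (the publisher proposes): the author can get 89 next round, worth 0.92 × 89 = 81.88 now; the publisher offers that and keeps 18.12.
Round 2 (the author proposes): the publisher can get 18.12 next round, worth 0.92 × 18.12 = 16.6704 now; the author offers that and keeps 83.3296.
So by rejecting in round 1, the author gets 83.3296 next round, worth 0.92 × 83.3296 = 76.663232 now.
Offer 71 < 76.663232, so the author rejects.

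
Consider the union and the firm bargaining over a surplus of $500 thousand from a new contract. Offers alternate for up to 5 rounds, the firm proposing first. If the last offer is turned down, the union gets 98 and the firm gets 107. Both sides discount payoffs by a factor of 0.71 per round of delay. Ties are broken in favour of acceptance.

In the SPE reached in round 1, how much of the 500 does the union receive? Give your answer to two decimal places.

179.75

Solve by backward induction from round 5.
Round 5 (the firm proposes): the union gets 98 if talks fail, so the firm offers 98 and keeps 402.
Round 4 (the union proposes): the firm can get 402 next round, worth 0.71 × 402 = 285.42 now, so the union offers 285.42, keeping 214.58.
Round 3 (the firm proposes): the union can get 214.58 next round, worth 0.71 × 214.58 = 152.3518 now. The firm offers 152.3518 and keeps 500 − 152.3518 = 347.6482.
Round 2 (the union proposes): the firm can get 347.6482 next round, worth 0.71 × 347.6482 = 246.830222 now; the union offers that and keeps 253.169778.
Round 1 (the firm proposes): the union can get 253.169778 next round, worth 0.71 × 253.169778 = 179.75054238 now; the firm offers that and keeps 320.24945762.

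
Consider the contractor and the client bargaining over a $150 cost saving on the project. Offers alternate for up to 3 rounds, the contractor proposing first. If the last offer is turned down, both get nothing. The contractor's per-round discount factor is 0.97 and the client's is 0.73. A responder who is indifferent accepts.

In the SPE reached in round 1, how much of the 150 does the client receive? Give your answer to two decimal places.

Work backward from the last round.
Round 3 (the contractor proposes): the client will accept anything ≥ 0, so the contractor offers 0 and keeps 150.
Round 2 (the client proposes): the contractor can get 150 next round, worth 0.97 × 150 = 145.5 now, so the client offers 145.5, keeping 4.5.
Round 1 (the contractor proposes): the client can get 4.5 next round, worth 0.73 × 4.5 = 3.285 now; the contractor offers that and keeps 146.715.

3.29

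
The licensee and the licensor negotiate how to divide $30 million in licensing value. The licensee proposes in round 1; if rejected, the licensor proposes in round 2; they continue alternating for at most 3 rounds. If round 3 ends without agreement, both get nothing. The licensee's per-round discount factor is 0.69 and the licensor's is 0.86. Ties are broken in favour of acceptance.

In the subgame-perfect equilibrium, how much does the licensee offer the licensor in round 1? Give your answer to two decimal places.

By backward induction:
Round 3 (the licensee proposes): rejection yields 0 for the licensor; the licensee offers 0 and keeps 30.
Round 2 (the licensor proposes): the licensee can get 30 next round, worth 0.69 × 30 = 20.7 now, so the licensor offers 20.7, keeping 9.3.
Round 1 (the licensee proposes): the licensor can get 9.3 next round, worth 0.86 × 9.3 = 7.998 now; the licensee offers that and keeps 22.002.

8.00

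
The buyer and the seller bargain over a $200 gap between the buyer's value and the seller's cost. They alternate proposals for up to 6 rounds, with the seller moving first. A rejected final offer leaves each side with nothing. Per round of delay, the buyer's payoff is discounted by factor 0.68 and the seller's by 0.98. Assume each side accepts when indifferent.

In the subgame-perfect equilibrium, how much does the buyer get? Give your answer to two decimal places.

64.93

Round 6 (the buyer proposes): the seller will accept anything ≥ 0, so the buyer offers 0 and keeps 200.
Round 5 (the seller proposes): the buyer can get 200 next round, worth 0.68 × 200 = 136 now. The seller offers 136 and keeps 200 − 136 = 64.
Round 4 (the buyer proposes): the seller can get 64 next round, worth 0.98 × 64 = 62.72 now, so the buyer offers 62.72, keeping 137.28.
Round 3 (the seller proposes): the buyer can get 137.28 next round, worth 0.68 × 137.28 = 93.3504 now. The seller offers 93.3504 and keeps 200 − 93.3504 = 106.6496.
Round 2 (the buyer proposes): the seller can get 106.6496 next round, worth 0.98 × 106.6496 = 104.516608 now, so the buyer offers 104.516608, keeping 95.483392.
Round 1 (the seller proposes): the buyer can get 95.483392 next round, worth 0.68 × 95.483392 = 64.92870656 now. The seller offers 64.92870656 and keeps 200 − 64.92870656 = 135.07129344.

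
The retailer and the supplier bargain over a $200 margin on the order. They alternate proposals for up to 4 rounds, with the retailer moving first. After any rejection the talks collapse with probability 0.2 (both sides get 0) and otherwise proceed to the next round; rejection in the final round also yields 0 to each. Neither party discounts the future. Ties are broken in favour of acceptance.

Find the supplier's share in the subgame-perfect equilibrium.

134.4

Round 4 (the supplier proposes): the retailer will accept anything ≥ 0, so the supplier offers 0 and keeps 200.
Round 3 (the retailer proposes): rejecting gives the supplier an expected 0.8 × 200 = 160. The retailer offers 160 and keeps 200 − 160 = 40.
Round 2 (the supplier proposes): rejecting gives the retailer an expected 0.8 × 40 = 32. The supplier offers 32 and keeps 200 − 32 = 168.
Round 1 (the retailer proposes): rejecting gives the supplier an expected 0.8 × 168 = 134.4, so the retailer offers 134.4, keeping 65.6.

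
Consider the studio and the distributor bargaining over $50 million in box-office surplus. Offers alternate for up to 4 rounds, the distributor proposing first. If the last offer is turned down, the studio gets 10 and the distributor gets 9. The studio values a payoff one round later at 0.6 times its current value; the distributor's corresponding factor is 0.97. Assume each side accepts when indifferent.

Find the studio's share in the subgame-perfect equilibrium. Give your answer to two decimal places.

15.22

Round 4 (the studio proposes): the distributor gets 9 if talks fail, so the studio offers 9 and keeps 41.
Round 3 (the distributor proposes): the studio can get 41 next round, worth 0.6 × 41 = 24.6 now; the distributor offers that and keeps 25.4.
Round 2 (the studio proposes): the distributor can get 25.4 next round, worth 0.97 × 25.4 = 24.638 now, so the studio offers 24.638, keeping 25.362.
Round 1 (the distributor proposes): the studio can get 25.362 next round, worth 0.6 × 25.362 = 15.2172 now. The distributor offers 15.2172 and keeps 50 − 15.2172 = 34.7828.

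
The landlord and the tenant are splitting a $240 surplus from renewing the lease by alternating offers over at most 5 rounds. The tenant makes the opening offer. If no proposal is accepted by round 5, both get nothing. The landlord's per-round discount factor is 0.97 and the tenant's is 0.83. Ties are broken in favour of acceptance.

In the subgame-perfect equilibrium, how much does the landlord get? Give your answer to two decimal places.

71.44

Round 5 (the tenant proposes): rejection yields 0 for the landlord; the tenant offers 0 and keeps 240.
Round 4 (the landlord proposes): the tenant can get 240 next round, worth 0.83 × 240 = 199.2 now. The landlord offers 199.2 and keeps 240 − 199.2 = 40.8.
Round 3 (the tenant proposes): the landlord can get 40.8 next round, worth 0.97 × 40.8 = 39.576 now, so the tenant offers 39.576, keeping 200.424.
Round 2 (the landlord proposes): the tenant can get 200.424 next round, worth 0.83 × 200.424 = 166.35192 now; the landlord offers that and keeps 73.64808.
Round 1 (the tenant proposes): the landlord can get 73.64808 next round, worth 0.97 × 73.64808 = 71.4386376 now. The tenant offers 71.4386376 and keeps 240 − 71.4386376 = 168.5613624.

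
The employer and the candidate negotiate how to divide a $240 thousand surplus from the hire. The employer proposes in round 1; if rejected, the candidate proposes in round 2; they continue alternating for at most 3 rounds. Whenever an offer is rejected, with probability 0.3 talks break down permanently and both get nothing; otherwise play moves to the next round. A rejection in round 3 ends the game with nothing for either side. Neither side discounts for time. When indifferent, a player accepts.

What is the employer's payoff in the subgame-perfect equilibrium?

By backward induction:
Round 3 (the employer proposes): the candidate will accept anything ≥ 0, so the employer offers 0 and keeps 240.
Round 2 (the candidate proposes): rejecting gives the employer an expected 0.7 × 240 = 168. The candidate offers 168 and keeps 240 − 168 = 72.
Round 1 (the employer proposes): rejecting gives the candidate an expected 0.7 × 72 = 50.4; the employer offers that and keeps 189.6.

189.6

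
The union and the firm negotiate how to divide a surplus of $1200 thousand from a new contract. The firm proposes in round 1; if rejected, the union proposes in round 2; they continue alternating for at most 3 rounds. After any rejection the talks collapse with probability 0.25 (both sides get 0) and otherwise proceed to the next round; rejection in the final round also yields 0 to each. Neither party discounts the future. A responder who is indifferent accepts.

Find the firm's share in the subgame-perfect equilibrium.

975

Round 3 (the firm proposes): rejection yields 0 for the union; the firm offers 0 and keeps 1200.
Round 2 (the union proposes): rejecting gives the firm an expected 0.75 × 1200 = 900; the union offers that and keeps 300.
Round 1 (the firm proposes): rejecting gives the union an expected 0.75 × 300 = 225. The firm offers 225 and keeps 1200 − 225 = 975.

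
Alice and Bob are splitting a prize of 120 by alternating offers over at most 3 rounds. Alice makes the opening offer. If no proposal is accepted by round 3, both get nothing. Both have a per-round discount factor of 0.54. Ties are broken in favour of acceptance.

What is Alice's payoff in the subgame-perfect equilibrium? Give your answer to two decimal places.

90.19

Round 3 (Alice proposes): Bob will accept anything ≥ 0, so Alice offers 0 and keeps 120.
Round 2 (Bob proposes): Alice can get 120 next round, worth 0.54 × 120 = 64.8 now, so Bob offers 64.8, keeping 55.2.
Round 1 (Alice proposes): Bob can get 55.2 next round, worth 0.54 × 55.2 = 29.808 now; Alice offers that and keeps 90.192.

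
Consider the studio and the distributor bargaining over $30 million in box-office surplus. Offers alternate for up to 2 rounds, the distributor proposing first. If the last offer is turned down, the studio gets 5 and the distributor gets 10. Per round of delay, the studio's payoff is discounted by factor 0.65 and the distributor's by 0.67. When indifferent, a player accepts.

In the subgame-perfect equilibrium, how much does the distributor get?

17

Round 2 (the studio proposes): the distributor gets 10 if talks fail, so the studio offers 10 and keeps 20.
Round 1 (the distributor proposes): the studio can get 20 next round, worth 0.65 × 20 = 13 now. The distributor offers 13 and keeps 30 − 13 = 17.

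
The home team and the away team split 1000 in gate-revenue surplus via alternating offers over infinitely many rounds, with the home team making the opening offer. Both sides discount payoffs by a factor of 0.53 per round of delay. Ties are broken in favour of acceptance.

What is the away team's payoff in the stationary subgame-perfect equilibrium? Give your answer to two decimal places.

Let x be the home team's share when the home team proposes and y be the away team's share when the away team proposes.
The away team accepts iff offered ≥ 0.53·y, so x = 1000 − 0.53y. Symmetrically y = 1000 − 0.53x.
Substituting: x = 1000 − 0.53(1000 − 0.53x), giving x(1 − 0.53·0.53) = 1000(1 − 0.53).
So x = 1000 × 0.47 / 0.7191 ≈ 653.5948, and the away team receives 1000 − x ≈ 346.4052.

346.41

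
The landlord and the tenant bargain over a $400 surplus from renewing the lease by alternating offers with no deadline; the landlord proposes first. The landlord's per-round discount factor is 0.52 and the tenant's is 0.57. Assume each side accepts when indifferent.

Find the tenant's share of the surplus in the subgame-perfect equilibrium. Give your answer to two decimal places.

155.54

Let x be the landlord's share when the landlord proposes and y be the tenant's share when the tenant proposes.
The tenant accepts iff offered ≥ 0.57·y, so x = 400 − 0.57y. Symmetrically y = 400 − 0.52x.
Substituting: x = 400 − 0.57(400 − 0.52x), giving x(1 − 0.52·0.57) = 400(1 − 0.57).
So x = 400 × 0.43 / 0.7036 ≈ 244.4571, and the tenant receives 400 − x ≈ 155.5429.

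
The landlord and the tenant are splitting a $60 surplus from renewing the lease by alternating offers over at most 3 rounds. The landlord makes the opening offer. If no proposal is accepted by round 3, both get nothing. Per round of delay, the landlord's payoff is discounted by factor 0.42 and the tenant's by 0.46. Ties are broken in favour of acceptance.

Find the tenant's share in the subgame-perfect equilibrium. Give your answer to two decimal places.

16.01

Round 3 (the landlord proposes): rejection yields 0 for the tenant; the landlord offers 0 and keeps 60.
Round 2 (the tenant proposes): the landlord can get 60 next round, worth 0.42 × 60 = 25.2 now. The tenant offers 25.2 and keeps 60 − 25.2 = 34.8.
Round 1 (the landlord proposes): the tenant can get 34.8 next round, worth 0.46 × 34.8 = 16.008 now, so the landlord offers 16.008, keeping 43.992.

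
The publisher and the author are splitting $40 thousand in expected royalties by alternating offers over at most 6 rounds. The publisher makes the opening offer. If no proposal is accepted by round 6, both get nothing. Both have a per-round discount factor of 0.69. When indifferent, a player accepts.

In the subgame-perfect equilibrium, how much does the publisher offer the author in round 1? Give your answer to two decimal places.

Work backward from the last round.
Round 6 (the author proposes): rejection yields 0 for the publisher; the author offers 0 and keeps 40.
Round 5 (the publisher proposes): the author can get 40 next round, worth 0.69 × 40 = 27.6 now. The publisher offers 27.6 and keeps 40 − 27.6 = 12.4.
Round 4 (the author proposes): the publisher can get 12.4 next round, worth 0.69 × 12.4 = 8.556 now. The author offers 8.556 and keeps 40 − 8.556 = 31.444.
Round 3 (the publisher proposes): the author can get 31.444 next round, worth 0.69 × 31.444 = 21.69636 now. The publisher offers 21.69636 and keeps 40 − 21.69636 = 18.30364.
Round 2 (the author proposes): the publisher can get 18.30364 next round, worth 0.69 × 18.30364 = 12.6295116 now; the author offers that and keeps 27.3704884.
Round 1 (the publisher proposes): the author can get 27.3704884 next round, worth 0.69 × 27.3704884 = 18.885636996 now; the publisher offers that and keeps 21.114363004.

18.89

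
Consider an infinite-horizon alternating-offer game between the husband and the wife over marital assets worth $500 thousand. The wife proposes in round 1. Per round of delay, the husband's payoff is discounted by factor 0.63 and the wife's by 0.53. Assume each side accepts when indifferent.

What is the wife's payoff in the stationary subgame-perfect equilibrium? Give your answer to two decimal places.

When the wife proposes, the husband accepts any offer worth at least 0.63 times what the husband would get by proposing next round; and vice versa.
This gives x = 500 − 0.63y and y = 500 − 0.53x, where x and y are each side's share when it proposes.
Hence (1 − 0.63·0.53)x = 500(1 − 0.63), i.e. 0.6661·x = 185.
x ≈ 277.7361; the husband's share is 500 − x ≈ 222.2639.

277.74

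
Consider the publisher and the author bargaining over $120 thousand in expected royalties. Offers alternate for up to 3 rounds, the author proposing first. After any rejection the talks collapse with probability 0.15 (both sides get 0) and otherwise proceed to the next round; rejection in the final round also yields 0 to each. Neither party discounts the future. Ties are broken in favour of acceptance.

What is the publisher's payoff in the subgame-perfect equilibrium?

15.3

By backward induction:
Round 3 (the author proposes): the publisher will accept anything ≥ 0, so the author offers 0 and keeps 120.
Round 2 (the publisher proposes): rejecting gives the author an expected 0.85 × 120 = 102; the publisher offers that and keeps 18.
Round 1 (the author proposes): rejecting gives the publisher an expected 0.85 × 18 = 15.3, so the author offers 15.3, keeping 104.7.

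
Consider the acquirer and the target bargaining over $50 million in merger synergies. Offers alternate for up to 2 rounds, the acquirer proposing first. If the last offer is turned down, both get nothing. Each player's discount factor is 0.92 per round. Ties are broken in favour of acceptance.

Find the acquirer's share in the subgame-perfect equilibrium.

Round 2 (the target proposes): rejection yields 0 for the acquirer; the target offers 0 and keeps 50.
Round 1 (the acquirer proposes): the target can get 50 next round, worth 0.92 × 50 = 46 now. The acquirer offers 46 and keeps 50 − 46 = 4.

4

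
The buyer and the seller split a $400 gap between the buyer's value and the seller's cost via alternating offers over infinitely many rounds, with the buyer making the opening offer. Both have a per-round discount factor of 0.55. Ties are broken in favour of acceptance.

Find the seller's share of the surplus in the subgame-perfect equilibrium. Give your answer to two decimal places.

141.94

Let x be the buyer's share when the buyer proposes and y be the seller's share when the seller proposes.
The seller accepts iff offered ≥ 0.55·y, so x = 400 − 0.55y. Symmetrically y = 400 − 0.55x.
Substituting: x = 400 − 0.55(400 − 0.55x), giving x(1 − 0.55·0.55) = 400(1 − 0.55).
So x = 400 × 0.45 / 0.6975 ≈ 258.0645, and the seller receives 400 − x ≈ 141.9355.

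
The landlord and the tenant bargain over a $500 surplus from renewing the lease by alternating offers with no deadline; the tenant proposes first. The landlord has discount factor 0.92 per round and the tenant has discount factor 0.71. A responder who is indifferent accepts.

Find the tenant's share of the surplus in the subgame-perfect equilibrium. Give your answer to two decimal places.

When the tenant proposes, the landlord accepts any offer worth at least 0.92 times what the landlord would get by proposing next round; and vice versa.
This gives x = 500 − 0.92y and y = 500 − 0.71x, where x and y are each side's share when it proposes.
Hence (1 − 0.92·0.71)x = 500(1 − 0.92), i.e. 0.3468·x = 40.
x ≈ 115.3403; the landlord's share is 500 − x ≈ 384.6597.

115.34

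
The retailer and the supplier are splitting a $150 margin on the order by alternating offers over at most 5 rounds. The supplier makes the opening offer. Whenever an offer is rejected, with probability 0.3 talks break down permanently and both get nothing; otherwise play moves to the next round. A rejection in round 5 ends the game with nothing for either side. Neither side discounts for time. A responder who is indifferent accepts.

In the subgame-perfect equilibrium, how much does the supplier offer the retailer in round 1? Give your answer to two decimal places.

Round 5 (the supplier proposes): rejection yields 0 for the retailer; the supplier offers 0 and keeps 150.
Round 4 (the retailer proposes): rejecting gives the supplier an expected 0.7 × 150 = 105. The retailer offers 105 and keeps 150 − 105 = 45.
Round 3 (the supplier proposes): rejecting gives the retailer an expected 0.7 × 45 = 31.5; the supplier offers that and keeps 118.5.
Round 2 (the retailer proposes): rejecting gives the supplier an expected 0.7 × 118.5 = 82.95. The retailer offers 82.95 and keeps 150 − 82.95 = 67.05.
Round 1 (the supplier proposes): rejecting gives the retailer an expected 0.7 × 67.05 = 46.935, so the supplier offers 46.935, keeping 103.065.

46.94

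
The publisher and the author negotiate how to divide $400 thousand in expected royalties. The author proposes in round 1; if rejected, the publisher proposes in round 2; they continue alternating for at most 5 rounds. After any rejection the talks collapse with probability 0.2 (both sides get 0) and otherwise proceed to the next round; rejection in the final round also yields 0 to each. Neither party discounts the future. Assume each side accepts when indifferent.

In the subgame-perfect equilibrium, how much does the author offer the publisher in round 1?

By backward induction:
Round 5 (the author proposes): the publisher will accept anything ≥ 0, so the author offers 0 and keeps 400.
Round 4 (the publisher proposes): rejecting gives the author an expected 0.8 × 400 = 320, so the publisher offers 320, keeping 80.
Round 3 (the author proposes): rejecting gives the publisher an expected 0.8 × 80 = 64; the author offers that and keeps 336.
Round 2 (the publisher proposes): rejecting gives the author an expected 0.8 × 336 = 268.8, so the publisher offers 268.8, keeping 131.2.
Round 1 (the author proposes): rejecting gives the publisher an expected 0.8 × 131.2 = 104.96. The author offers 104.96 and keeps 400 − 104.96 = 295.04.

104.96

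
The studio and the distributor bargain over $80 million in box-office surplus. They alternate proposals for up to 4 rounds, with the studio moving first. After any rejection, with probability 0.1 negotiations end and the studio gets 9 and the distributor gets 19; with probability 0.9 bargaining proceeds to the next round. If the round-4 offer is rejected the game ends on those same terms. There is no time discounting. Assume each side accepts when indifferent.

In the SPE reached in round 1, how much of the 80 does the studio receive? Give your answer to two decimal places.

By backward induction:
Round 4 (the distributor proposes): the studio gets 9 if talks fail, so the distributor offers 9 and keeps 71.
Round 3 (the studio proposes): rejecting gives the distributor an expected 0.9 × 71 + 0.1 × 19 = 65.8, so the studio offers 65.8, keeping 14.2.
Round 2 (the distributor proposes): rejecting gives the studio an expected 0.9 × 14.2 + 0.1 × 9 = 13.68, so the distributor offers 13.68, keeping 66.32.
Round 1 (the studio proposes): rejecting gives the distributor an expected 0.9 × 66.32 + 0.1 × 19 = 61.588, so the studio offers 61.588, keeping 18.412.

18.41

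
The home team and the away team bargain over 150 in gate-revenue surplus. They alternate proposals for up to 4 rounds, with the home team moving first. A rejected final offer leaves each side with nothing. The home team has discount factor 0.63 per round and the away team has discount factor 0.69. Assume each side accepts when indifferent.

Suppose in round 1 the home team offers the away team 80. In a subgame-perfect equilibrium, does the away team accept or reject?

Round 4 (the away team proposes): the home team will accept anything ≥ 0, so the away team offers 0 and keeps 150.
Round 3 (the home team proposes): the away team can get 150 next round, worth 0.69 × 150 = 103.5 now, so the home team offers 103.5, keeping 46.5.
Round 2 (the away team proposes): the home team can get 46.5 next round, worth 0.63 × 46.5 = 29.295 now; the away team offers that and keeps 120.705.
So by rejecting in round 1, the away team gets 120.705 next round, worth 0.69 × 120.705 = 83.28645 now.
Offer 80 < 83.28645, so the away team rejects.

Reject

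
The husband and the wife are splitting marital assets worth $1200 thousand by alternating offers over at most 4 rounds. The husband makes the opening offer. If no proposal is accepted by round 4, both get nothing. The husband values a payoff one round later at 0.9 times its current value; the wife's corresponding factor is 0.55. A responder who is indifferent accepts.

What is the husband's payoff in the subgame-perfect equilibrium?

By backward induction:
Round 4 (the wife proposes): the husband will accept anything ≥ 0, so the wife offers 0 and keeps 1200.
Round 3 (the husband proposes): the wife can get 1200 next round, worth 0.55 × 1200 = 660 now, so the husband offers 660, keeping 540.
Round 2 (the wife proposes): the husband can get 540 next round, worth 0.9 × 540 = 486 now. The wife offers 486 and keeps 1200 − 486 = 714.
Round 1 (the husband proposes): the wife can get 714 next round, worth 0.55 × 714 = 392.7 now; the husband offers that and keeps 807.3.

807.3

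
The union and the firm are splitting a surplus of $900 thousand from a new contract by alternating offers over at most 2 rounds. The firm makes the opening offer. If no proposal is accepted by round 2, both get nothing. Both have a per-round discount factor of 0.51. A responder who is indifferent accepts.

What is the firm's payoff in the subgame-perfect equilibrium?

Solve by backward induction from round 2.
Round 2 (the union proposes): the firm will accept anything ≥ 0, so the union offers 0 and keeps 900.
Round 1 (the firm proposes): the union can get 900 next round, worth 0.51 × 900 = 459 now, so the firm offers 459, keeping 441.

441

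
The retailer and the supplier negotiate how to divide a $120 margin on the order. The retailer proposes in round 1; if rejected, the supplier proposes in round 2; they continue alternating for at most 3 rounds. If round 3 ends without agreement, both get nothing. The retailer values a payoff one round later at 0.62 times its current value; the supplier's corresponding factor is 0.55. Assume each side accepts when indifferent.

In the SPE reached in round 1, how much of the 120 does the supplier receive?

Round 3 (the retailer proposes): rejection yields 0 for the supplier; the retailer offers 0 and keeps 120.
Round 2 (the supplier proposes): the retailer can get 120 next round, worth 0.62 × 120 = 74.4 now; the supplier offers that and keeps 45.6.
Round 1 (the retailer proposes): the supplier can get 45.6 next round, worth 0.55 × 45.6 = 25.08 now. The retailer offers 25.08 and keeps 120 − 25.08 = 94.92.

25.08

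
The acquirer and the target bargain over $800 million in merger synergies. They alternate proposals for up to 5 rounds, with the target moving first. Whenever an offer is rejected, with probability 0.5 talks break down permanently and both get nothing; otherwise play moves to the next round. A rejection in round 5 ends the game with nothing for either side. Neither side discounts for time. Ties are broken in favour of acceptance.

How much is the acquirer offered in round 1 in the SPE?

By backward induction:
Round 5 (the target proposes): the acquirer will accept anything ≥ 0, so the target offers 0 and keeps 800.
Round 4 (the acquirer proposes): rejecting gives the target an expected 0.5 × 800 = 400. The acquirer offers 400 and keeps 800 − 400 = 400.
Round 3 (the target proposes): rejecting gives the acquirer an expected 0.5 × 400 = 200. The target offers 200 and keeps 800 − 200 = 600.
Round 2 (the acquirer proposes): rejecting gives the target an expected 0.5 × 600 = 300; the acquirer offers that and keeps 500.
Round 1 (the target proposes): rejecting gives the acquirer an expected 0.5 × 500 = 250; the target offers that and keeps 550.

250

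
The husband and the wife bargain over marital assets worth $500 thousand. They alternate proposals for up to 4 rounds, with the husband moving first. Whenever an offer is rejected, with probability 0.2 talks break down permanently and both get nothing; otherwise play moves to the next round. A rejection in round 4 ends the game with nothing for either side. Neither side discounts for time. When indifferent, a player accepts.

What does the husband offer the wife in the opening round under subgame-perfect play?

By backward induction:
Round 4 (the wife proposes): the husband will accept anything ≥ 0, so the wife offers 0 and keeps 500.
Round 3 (the husband proposes): rejecting gives the wife an expected 0.8 × 500 = 400. The husband offers 400 and keeps 500 − 400 = 100.
Round 2 (the wife proposes): rejecting gives the husband an expected 0.8 × 100 = 80; the wife offers that and keeps 420.
Round 1 (the husband proposes): rejecting gives the wife an expected 0.8 × 420 = 336. The husband offers 336 and keeps 500 − 336 = 164.

336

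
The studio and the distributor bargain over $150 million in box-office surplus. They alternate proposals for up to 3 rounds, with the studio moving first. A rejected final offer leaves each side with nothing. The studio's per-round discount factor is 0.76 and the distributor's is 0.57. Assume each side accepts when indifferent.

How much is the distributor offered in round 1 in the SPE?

20.52

By backward induction:
Round 3 (the studio proposes): the distributor will accept anything ≥ 0, so the studio offers 0 and keeps 150.
Round 2 (the distributor proposes): the studio can get 150 next round, worth 0.76 × 150 = 114 now, so the distributor offers 114, keeping 36.
Round 1 (the studio proposes): the distributor can get 36 next round, worth 0.57 × 36 = 20.52 now; the studio offers that and keeps 129.48.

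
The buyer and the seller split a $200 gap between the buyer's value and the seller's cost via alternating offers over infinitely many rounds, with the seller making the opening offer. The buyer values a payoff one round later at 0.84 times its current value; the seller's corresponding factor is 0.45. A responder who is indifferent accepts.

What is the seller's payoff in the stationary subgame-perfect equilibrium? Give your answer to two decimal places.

51.45

When the seller proposes, the buyer accepts any offer worth at least 0.84 times what the buyer would get by proposing next round; and vice versa.
This gives x = 200 − 0.84y and y = 200 − 0.45x, where x and y are each side's share when it proposes.
Hence (1 − 0.84·0.45)x = 200(1 − 0.84), i.e. 0.622·x = 32.
x ≈ 51.4469; the buyer's share is 200 − x ≈ 148.5531.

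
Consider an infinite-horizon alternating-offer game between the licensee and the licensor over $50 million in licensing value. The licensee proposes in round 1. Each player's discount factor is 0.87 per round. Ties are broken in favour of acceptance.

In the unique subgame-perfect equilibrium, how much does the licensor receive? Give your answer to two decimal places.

When the licensee proposes, the licensor accepts any offer worth at least 0.87 times what the licensor would get by proposing next round; and vice versa.
This gives x = 50 − 0.87y and y = 50 − 0.87x, where x and y are each side's share when it proposes.
Hence (1 − 0.87·0.87)x = 50(1 − 0.87), i.e. 0.2431·x = 6.5.
x ≈ 26.7380; the licensor's share is 50 − x ≈ 23.2620.

23.26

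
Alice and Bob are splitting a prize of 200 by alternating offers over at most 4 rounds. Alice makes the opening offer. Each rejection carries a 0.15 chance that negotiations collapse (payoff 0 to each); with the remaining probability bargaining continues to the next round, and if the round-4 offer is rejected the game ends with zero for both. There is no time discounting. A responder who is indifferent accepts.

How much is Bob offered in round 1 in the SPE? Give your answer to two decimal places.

Round 4 (Bob proposes): Alice will accept anything ≥ 0, so Bob offers 0 and keeps 200.
Round 3 (Alice proposes): rejecting gives Bob an expected 0.85 × 200 = 170. Alice offers 170 and keeps 200 − 170 = 30.
Round 2 (Bob proposes): rejecting gives Alice an expected 0.85 × 30 = 25.5; Bob offers that and keeps 174.5.
Round 1 (Alice proposes): rejecting gives Bob an expected 0.85 × 174.5 = 148.325; Alice offers that and keeps 51.675.

148.33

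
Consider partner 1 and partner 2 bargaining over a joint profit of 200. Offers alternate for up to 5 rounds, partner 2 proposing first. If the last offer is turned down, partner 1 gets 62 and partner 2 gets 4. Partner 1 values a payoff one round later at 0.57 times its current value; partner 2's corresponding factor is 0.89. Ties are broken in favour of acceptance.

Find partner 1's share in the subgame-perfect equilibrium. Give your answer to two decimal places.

34.86

Round 5 (partner 2 proposes): partner 1 gets 62 if talks fail, so partner 2 offers 62 and keeps 138.
Round 4 (partner 1 proposes): partner 2 can get 138 next round, worth 0.89 × 138 = 122.82 now. Partner 1 offers 122.82 and keeps 200 − 122.82 = 77.18.
Round 3 (partner 2 proposes): partner 1 can get 77.18 next round, worth 0.57 × 77.18 = 43.9926 now. Partner 2 offers 43.9926 and keeps 200 − 43.9926 = 156.0074.
Round 2 (partner 1 proposes): partner 2 can get 156.0074 next round, worth 0.89 × 156.0074 = 138.846586 now; partner 1 offers that and keeps 61.153414.
Round 1 (partner 2 proposes): partner 1 can get 61.153414 next round, worth 0.57 × 61.153414 = 34.85744598 now. Partner 2 offers 34.85744598 and keeps 200 − 34.85744598 = 165.14255402.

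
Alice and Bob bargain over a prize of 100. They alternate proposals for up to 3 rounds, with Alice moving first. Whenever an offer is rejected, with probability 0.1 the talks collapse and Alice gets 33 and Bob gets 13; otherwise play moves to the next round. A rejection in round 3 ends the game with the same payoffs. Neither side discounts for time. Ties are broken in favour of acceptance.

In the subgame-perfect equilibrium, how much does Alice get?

82.14

Round 3 (Alice proposes): Bob gets 13 if talks fail, so Alice offers 13 and keeps 87.
Round 2 (Bob proposes): rejecting gives Alice an expected 0.9 × 87 + 0.1 × 33 = 81.6. Bob offers 81.6 and keeps 100 − 81.6 = 18.4.
Round 1 (Alice proposes): rejecting gives Bob an expected 0.9 × 18.4 + 0.1 × 13 = 17.86. Alice offers 17.86 and keeps 100 − 17.86 = 82.14.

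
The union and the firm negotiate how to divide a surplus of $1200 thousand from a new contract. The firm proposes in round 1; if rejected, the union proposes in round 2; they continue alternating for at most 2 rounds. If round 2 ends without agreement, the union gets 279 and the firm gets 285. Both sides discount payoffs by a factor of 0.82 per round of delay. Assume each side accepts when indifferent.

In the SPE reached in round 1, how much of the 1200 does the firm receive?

449.7

Round 2 (the union proposes): the firm gets 285 if talks fail, so the union offers 285 and keeps 915.
Round 1 (the firm proposes): the union can get 915 next round, worth 0.82 × 915 = 750.3 now, so the firm offers 750.3, keeping 449.7.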